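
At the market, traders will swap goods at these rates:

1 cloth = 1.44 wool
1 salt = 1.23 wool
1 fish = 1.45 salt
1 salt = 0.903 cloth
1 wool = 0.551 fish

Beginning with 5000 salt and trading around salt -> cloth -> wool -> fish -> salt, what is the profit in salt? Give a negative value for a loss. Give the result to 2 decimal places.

194.45

5000 salt × 0.903 = 4515 cloth
4515 cloth × 1.44 = 6501.6 wool
6501.6 wool × 0.551 = 3582.3816 fish
3582.3816 fish × 1.45 = 5194.45332 salt
Net change: 5194.45332 − 5000 = 194.45332 salt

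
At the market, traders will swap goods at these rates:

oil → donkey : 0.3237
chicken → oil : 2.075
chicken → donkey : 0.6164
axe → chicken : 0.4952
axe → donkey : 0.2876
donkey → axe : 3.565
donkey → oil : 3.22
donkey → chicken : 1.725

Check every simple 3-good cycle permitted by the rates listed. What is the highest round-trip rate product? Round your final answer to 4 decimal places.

1.1586

donkey→chicken→oil→donkey: 1.725 × 2.075 × 0.3237 = 1.15864
donkey→axe→chicken→donkey: 3.565 × 0.4952 × 0.6164 = 1.08819
Maximum is donkey→chicken→oil→donkey at 1.1586; arbitrage exists.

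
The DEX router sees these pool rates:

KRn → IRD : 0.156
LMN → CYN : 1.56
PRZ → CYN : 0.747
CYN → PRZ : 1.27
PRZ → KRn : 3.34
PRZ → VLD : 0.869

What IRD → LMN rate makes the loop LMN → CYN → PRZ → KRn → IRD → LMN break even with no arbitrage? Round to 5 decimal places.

Known legs of the cycle: 1.56 × 1.27 × 3.34 × 0.156 = 1.032284448
For no arbitrage the full-cycle product must be 1, so the missing rate is 1 / 1.032284448 ≈ 0.9687252.

0.96873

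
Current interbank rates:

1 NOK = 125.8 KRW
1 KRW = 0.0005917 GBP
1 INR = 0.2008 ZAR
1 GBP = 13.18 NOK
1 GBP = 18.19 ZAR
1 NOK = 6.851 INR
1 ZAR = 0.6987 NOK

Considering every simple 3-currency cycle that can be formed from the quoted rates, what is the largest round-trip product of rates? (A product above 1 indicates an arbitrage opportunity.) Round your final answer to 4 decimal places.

KRW→GBP→NOK→KRW: 0.0005917 × 13.18 × 125.8 = 0.98106
INR→ZAR→NOK→INR: 0.2008 × 0.6987 × 6.851 = 0.96119
Maximum is KRW→GBP→NOK→KRW at 0.9811; no arbitrage — every cycle loses value.

0.9811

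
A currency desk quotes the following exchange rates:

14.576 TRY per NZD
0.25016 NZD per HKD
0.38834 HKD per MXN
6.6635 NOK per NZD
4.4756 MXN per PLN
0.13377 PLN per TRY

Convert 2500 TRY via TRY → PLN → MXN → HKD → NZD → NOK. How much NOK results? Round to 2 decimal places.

968.91

2500 TRY × 0.13377 = 334.425 PLN
334.425 PLN × 4.4756 = 1496.75253 MXN
1496.75253 MXN × 0.38834 = 581.2488775002 HKD
581.2488775002 HKD × 0.25016 = 145.405219195450032 NZD
145.405219195450032 NZD × 6.6635 = 968.907678108881288232 NOK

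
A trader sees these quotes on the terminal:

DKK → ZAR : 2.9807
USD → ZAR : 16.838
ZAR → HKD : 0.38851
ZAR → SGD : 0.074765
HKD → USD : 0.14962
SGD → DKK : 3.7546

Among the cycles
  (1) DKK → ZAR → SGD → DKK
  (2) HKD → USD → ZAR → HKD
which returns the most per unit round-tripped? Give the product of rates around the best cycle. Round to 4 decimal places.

0.9788

(1) 2.9807 × 0.074765 × 3.7546 = 0.83672
(2) 0.14962 × 16.838 × 0.38851 = 0.97877
Highest is cycle (2) at 0.9788 (≤1, no arbitrage).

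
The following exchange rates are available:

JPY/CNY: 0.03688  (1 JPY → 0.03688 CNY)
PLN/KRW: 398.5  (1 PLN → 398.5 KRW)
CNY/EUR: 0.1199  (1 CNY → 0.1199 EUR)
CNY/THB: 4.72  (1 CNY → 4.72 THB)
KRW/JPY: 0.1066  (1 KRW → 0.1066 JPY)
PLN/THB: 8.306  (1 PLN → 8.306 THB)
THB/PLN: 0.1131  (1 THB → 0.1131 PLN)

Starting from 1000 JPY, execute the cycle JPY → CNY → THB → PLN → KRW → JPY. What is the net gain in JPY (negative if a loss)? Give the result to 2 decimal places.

-163.66

1000 JPY × 0.03688 = 36.88 CNY
36.88 CNY × 4.72 = 174.0736 THB
174.0736 THB × 0.1131 = 19.68772416 PLN
19.68772416 PLN × 398.5 = 7845.55807776 KRW
7845.55807776 KRW × 0.1066 = 836.336491089216 JPY
Net change: 836.336491089216 − 1000 = -163.663508910784 JPY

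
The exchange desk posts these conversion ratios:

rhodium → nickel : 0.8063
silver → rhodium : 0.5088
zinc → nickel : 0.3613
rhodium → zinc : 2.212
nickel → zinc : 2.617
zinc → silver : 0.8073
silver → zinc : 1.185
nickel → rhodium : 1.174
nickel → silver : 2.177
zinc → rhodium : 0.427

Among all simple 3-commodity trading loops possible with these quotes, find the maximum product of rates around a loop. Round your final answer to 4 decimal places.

0.9383

zinc→nickel→rhodium→zinc: 0.3613 × 1.174 × 2.212 = 0.93826
silver→zinc→nickel→silver: 1.185 × 0.3613 × 2.177 = 0.93206
silver→rhodium→zinc→silver: 0.5088 × 2.212 × 0.8073 = 0.90859
zinc→rhodium→nickel→zinc: 0.427 × 0.8063 × 2.617 = 0.90101
silver→rhodium→nickel→silver: 0.5088 × 0.8063 × 2.177 = 0.89310
Maximum is zinc→nickel→rhodium→zinc at 0.9383; no arbitrage — every cycle loses value.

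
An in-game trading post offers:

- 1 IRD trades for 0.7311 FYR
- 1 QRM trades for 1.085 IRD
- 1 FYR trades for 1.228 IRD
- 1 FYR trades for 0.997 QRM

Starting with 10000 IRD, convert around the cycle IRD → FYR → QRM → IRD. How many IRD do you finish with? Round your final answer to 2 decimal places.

10000 IRD × 0.7311 = 7311 FYR
7311 FYR × 0.997 = 7289.067 QRM
7289.067 QRM × 1.085 = 7908.637695 IRD

7908.64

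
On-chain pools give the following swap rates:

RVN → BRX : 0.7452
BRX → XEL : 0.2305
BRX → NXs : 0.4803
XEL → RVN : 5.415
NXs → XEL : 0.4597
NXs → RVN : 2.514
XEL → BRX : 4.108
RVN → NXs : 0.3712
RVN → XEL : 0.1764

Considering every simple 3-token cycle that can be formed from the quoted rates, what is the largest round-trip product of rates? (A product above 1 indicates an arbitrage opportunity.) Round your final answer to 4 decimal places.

0.9301

RVN→BRX→XEL→RVN: 0.7452 × 0.2305 × 5.415 = 0.93013
RVN→NXs→XEL→RVN: 0.3712 × 0.4597 × 5.415 = 0.92402
XEL→BRX→NXs→XEL: 4.108 × 0.4803 × 0.4597 = 0.90702
RVN→BRX→NXs→RVN: 0.7452 × 0.4803 × 2.514 = 0.89981
Maximum is RVN→BRX→XEL→RVN at 0.9301; no arbitrage — every cycle loses value.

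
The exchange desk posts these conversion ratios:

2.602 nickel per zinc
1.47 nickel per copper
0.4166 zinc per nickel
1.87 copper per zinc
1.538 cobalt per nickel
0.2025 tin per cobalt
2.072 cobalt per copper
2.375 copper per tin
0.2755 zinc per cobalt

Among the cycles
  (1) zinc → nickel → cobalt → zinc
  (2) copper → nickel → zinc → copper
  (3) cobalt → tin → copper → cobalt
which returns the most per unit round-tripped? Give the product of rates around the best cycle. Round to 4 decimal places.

(1) 2.602 × 1.538 × 0.2755 = 1.10252
(2) 1.47 × 0.4166 × 1.87 = 1.14519
(3) 0.2025 × 2.375 × 2.072 = 0.99650
Highest is cycle (2) at 1.1452 (>1, arbitrage).

1.1452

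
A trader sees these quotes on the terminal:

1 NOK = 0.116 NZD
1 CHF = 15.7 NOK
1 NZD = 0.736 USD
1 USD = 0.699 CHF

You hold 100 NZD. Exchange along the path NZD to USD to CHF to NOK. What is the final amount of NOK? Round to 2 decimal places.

100 NZD × 0.736 = 73.6 USD
73.6 USD × 0.699 = 51.4464 CHF
51.4464 CHF × 15.7 = 807.70848 NOK

807.71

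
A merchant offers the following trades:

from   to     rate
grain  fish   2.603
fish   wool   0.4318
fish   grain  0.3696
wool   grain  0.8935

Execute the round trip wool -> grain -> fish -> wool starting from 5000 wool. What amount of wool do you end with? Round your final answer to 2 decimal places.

5021.36

5000 wool × 0.8935 = 4467.5 grain
4467.5 grain × 2.603 = 11628.9025 fish
11628.9025 fish × 0.4318 = 5021.3600995 wool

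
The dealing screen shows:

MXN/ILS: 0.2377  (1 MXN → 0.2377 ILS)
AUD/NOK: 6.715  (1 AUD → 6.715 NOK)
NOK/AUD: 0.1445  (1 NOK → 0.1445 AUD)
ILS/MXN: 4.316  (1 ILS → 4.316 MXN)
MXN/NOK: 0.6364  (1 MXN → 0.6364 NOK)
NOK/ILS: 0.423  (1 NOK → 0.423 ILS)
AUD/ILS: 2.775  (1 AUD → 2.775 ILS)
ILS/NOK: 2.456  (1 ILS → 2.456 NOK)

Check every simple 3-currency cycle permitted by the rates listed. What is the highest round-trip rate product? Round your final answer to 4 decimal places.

1.1619

MXN→NOK→ILS→MXN: 0.6364 × 0.423 × 4.316 = 1.16186
ILS→NOK→AUD→ILS: 2.456 × 0.1445 × 2.775 = 0.98483
Maximum is MXN→NOK→ILS→MXN at 1.1619; arbitrage exists.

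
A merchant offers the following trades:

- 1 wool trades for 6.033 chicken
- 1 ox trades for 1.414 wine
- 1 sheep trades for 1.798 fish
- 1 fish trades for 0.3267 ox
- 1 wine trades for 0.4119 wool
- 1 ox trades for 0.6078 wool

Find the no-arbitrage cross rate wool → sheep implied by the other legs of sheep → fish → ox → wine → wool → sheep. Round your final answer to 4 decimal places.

2.9229

Known legs of the cycle: 1.798 × 0.3267 × 1.414 × 0.4119 = 0.34212122885556
For no arbitrage the full-cycle product must be 1, so the missing rate is 1 / 0.34212122885556 ≈ 2.922941.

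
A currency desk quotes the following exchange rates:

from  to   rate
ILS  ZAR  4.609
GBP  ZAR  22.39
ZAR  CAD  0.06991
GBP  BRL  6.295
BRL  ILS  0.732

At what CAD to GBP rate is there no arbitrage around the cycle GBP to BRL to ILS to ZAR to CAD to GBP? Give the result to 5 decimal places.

Known legs of the cycle: 6.295 × 0.732 × 4.609 × 0.06991 = 1.4847482626086
For no arbitrage the full-cycle product must be 1, so the missing rate is 1 / 1.4847482626086 ≈ 0.6735148.

0.67351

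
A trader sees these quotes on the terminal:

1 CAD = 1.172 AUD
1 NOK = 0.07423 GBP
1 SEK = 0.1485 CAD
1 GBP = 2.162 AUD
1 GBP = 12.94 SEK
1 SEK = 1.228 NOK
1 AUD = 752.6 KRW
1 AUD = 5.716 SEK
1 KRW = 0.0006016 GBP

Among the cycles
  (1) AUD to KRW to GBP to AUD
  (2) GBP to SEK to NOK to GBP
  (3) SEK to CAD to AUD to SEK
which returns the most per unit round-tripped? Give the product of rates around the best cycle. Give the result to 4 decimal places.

1.1795

(1) 752.6 × 0.0006016 × 2.162 = 0.97888
(2) 12.94 × 1.228 × 0.07423 = 1.17954
(3) 0.1485 × 1.172 × 5.716 = 0.99482
Highest is cycle (2) at 1.1795 (>1, arbitrage).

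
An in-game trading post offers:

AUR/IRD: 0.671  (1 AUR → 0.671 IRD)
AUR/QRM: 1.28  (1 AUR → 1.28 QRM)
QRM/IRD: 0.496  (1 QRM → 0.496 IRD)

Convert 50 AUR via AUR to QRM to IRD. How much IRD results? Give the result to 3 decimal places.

50 AUR × 1.28 = 64 QRM
64 QRM × 0.496 = 31.744 IRD

31.744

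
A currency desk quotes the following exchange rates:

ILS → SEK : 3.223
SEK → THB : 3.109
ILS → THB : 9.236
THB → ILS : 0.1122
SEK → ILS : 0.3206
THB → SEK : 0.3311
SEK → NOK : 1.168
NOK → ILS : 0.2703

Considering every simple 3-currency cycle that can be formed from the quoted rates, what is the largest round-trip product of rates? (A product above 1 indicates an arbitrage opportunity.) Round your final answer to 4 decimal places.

1.1243

ILS→SEK→THB→ILS: 3.223 × 3.109 × 0.1122 = 1.12428
ILS→SEK→NOK→ILS: 3.223 × 1.168 × 0.2703 = 1.01753
ILS→THB→SEK→ILS: 9.236 × 0.3311 × 0.3206 = 0.98041
Maximum is ILS→SEK→THB→ILS at 1.1243; arbitrage exists.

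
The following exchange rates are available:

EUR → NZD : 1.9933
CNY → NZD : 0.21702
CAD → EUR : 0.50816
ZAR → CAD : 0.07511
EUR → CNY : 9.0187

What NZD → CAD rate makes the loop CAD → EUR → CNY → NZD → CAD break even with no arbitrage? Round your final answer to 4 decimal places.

1.0054

Known legs of the cycle: 0.50816 × 9.0187 × 0.21702 = 0.99459020131584
For no arbitrage the full-cycle product must be 1, so the missing rate is 1 / 0.99459020131584 ≈ 1.005439.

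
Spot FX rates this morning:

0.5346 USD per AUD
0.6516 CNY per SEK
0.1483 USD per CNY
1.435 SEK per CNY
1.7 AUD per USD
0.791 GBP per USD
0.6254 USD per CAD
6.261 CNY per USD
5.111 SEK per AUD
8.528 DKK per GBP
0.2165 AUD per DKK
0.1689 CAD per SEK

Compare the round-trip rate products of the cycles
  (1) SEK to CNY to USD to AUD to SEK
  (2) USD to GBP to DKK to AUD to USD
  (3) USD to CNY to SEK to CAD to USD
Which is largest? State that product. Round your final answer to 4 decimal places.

0.9490

(1) 0.6516 × 0.1483 × 1.7 × 5.111 = 0.83961
(2) 0.791 × 8.528 × 0.2165 × 0.5346 = 0.78075
(3) 6.261 × 1.435 × 0.1689 × 0.6254 = 0.94904
Highest is cycle (3) at 0.9490 (≤1, no arbitrage).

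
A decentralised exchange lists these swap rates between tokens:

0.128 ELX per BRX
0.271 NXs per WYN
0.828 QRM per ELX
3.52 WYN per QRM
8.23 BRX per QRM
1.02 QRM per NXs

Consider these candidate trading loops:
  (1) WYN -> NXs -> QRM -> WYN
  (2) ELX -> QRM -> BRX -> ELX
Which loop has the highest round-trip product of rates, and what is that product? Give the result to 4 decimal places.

(1) 0.271 × 1.02 × 3.52 = 0.97300
(2) 0.828 × 8.23 × 0.128 = 0.87225
Highest is cycle (1) at 0.9730 (≤1, no arbitrage).

0.9730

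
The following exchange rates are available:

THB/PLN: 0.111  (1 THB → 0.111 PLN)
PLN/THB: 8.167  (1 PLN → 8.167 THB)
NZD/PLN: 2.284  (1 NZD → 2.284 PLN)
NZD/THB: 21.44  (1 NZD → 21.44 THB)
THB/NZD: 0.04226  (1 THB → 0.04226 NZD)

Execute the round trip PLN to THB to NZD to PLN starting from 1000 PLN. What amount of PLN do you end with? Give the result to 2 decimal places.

1000 PLN × 8.167 = 8167 THB
8167 THB × 0.04226 = 345.13742 NZD
345.13742 NZD × 2.284 = 788.29386728 PLN

788.29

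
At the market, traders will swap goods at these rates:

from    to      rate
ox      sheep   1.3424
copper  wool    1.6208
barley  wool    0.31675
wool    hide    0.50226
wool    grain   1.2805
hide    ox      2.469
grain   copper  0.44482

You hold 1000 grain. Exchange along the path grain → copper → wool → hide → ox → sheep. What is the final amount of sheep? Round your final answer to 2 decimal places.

1200.18

1000 grain × 0.44482 = 444.82 copper
444.82 copper × 1.6208 = 720.964256 wool
720.964256 wool × 0.50226 = 362.11150721856 hide
362.11150721856 hide × 2.469 = 894.05331132262464 ox
894.05331132262464 ox × 1.3424 = 1200.177165119491316736 sheep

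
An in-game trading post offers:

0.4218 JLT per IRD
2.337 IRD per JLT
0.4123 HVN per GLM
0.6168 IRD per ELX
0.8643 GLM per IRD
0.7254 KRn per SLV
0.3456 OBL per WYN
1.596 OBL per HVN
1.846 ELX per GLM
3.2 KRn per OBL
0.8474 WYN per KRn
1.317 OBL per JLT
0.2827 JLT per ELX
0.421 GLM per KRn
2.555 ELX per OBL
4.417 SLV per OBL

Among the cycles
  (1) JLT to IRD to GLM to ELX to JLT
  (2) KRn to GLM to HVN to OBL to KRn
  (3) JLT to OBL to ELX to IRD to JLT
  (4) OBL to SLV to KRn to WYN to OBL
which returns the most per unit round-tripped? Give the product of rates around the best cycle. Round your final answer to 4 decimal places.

(1) 2.337 × 0.8643 × 1.846 × 0.2827 = 1.05410
(2) 0.421 × 0.4123 × 1.596 × 3.2 = 0.88650
(3) 1.317 × 2.555 × 0.6168 × 0.4218 = 0.87544
(4) 4.417 × 0.7254 × 0.8474 × 0.3456 = 0.93835
Highest is cycle (1) at 1.0541 (>1, arbitrage).

1.0541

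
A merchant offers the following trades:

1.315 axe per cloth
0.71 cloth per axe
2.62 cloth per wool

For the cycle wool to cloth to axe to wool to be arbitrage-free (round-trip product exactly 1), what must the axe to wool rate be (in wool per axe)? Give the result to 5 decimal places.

Known legs of the cycle: 2.62 × 1.315 = 3.4453
For no arbitrage the full-cycle product must be 1, so the missing rate is 1 / 3.4453 ≈ 0.2902505.

0.29025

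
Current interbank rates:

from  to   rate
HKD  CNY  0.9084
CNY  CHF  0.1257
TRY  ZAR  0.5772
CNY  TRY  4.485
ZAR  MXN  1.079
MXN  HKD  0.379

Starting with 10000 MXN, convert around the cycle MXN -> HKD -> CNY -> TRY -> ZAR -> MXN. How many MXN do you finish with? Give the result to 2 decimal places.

10000 MXN × 0.379 = 3790 HKD
3790 HKD × 0.9084 = 3442.836 CNY
3442.836 CNY × 4.485 = 15441.11946 TRY
15441.11946 TRY × 0.5772 = 8912.614152312 ZAR
8912.614152312 ZAR × 1.079 = 9616.710670344648 MXN

9616.71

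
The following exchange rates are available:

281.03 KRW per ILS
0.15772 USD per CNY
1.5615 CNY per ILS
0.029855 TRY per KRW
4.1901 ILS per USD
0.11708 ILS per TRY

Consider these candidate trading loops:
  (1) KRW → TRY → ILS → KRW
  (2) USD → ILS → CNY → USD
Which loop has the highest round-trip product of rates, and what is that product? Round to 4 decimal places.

1.0319

(1) 0.029855 × 0.11708 × 281.03 = 0.98232
(2) 4.1901 × 1.5615 × 0.15772 = 1.03194
Highest is cycle (2) at 1.0319 (>1, arbitrage).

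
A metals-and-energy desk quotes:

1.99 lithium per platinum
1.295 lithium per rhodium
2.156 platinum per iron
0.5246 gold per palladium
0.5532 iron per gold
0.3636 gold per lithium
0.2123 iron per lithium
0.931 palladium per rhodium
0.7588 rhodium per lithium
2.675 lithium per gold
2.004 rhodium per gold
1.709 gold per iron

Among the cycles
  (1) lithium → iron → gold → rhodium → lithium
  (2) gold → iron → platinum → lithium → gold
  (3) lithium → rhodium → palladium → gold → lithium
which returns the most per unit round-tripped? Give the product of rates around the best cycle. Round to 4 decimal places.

(1) 0.2123 × 1.709 × 2.004 × 1.295 = 0.94159
(2) 0.5532 × 2.156 × 1.99 × 0.3636 = 0.86299
(3) 0.7588 × 0.931 × 0.5246 × 2.675 = 0.99135
Highest is cycle (3) at 0.9914 (≤1, no arbitrage).

0.9914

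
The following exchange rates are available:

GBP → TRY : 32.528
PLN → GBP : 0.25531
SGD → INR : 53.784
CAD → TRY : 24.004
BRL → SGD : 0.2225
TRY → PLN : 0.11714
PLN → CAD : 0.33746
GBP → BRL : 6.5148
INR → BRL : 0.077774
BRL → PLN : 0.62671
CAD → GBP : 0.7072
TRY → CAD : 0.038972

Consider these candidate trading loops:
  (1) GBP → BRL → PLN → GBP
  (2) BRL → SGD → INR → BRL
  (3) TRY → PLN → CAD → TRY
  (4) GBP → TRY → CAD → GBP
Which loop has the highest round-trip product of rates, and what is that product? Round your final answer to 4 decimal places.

1.0424

(1) 6.5148 × 0.62671 × 0.25531 = 1.04240
(2) 0.2225 × 53.784 × 0.077774 = 0.93072
(3) 0.11714 × 0.33746 × 24.004 = 0.94888
(4) 32.528 × 0.038972 × 0.7072 = 0.89650
Highest is cycle (1) at 1.0424 (>1, arbitrage).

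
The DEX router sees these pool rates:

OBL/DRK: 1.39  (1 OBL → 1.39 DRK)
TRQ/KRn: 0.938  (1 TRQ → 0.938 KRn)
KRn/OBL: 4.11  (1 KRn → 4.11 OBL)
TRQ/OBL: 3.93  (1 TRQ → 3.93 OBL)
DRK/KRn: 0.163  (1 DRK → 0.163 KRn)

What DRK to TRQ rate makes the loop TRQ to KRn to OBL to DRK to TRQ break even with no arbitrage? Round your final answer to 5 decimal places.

Known legs of the cycle: 0.938 × 4.11 × 1.39 = 5.3587002
For no arbitrage the full-cycle product must be 1, so the missing rate is 1 / 5.3587002 ≈ 0.1866124.

0.18661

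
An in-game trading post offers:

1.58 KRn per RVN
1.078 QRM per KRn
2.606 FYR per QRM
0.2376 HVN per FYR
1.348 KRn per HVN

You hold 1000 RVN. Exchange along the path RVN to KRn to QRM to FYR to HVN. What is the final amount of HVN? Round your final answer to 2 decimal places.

1054.62

1000 RVN × 1.58 = 1580 KRn
1580 KRn × 1.078 = 1703.24 QRM
1703.24 QRM × 2.606 = 4438.64344 FYR
4438.64344 FYR × 0.2376 = 1054.621681344 HVN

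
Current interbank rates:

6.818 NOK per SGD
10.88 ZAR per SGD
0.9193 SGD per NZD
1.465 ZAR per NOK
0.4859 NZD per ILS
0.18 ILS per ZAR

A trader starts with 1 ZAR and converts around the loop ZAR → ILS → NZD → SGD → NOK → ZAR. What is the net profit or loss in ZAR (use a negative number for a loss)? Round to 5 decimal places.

1 ZAR × 0.18 = 0.18 ILS
0.18 ILS × 0.4859 = 0.087462 NZD
0.087462 NZD × 0.9193 = 0.0804038166 SGD
0.0804038166 SGD × 6.818 = 0.5481932215788 NOK
0.5481932215788 NOK × 1.465 = 0.803103069612942 ZAR
Net change: 0.803103069612942 − 1 = -0.196896930387058 ZAR

-0.19690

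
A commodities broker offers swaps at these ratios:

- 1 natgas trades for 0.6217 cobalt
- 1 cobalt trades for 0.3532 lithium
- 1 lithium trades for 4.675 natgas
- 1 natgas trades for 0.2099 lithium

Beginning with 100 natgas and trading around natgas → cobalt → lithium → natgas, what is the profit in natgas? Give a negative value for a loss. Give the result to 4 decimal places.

100 natgas × 0.6217 = 62.17 cobalt
62.17 cobalt × 0.3532 = 21.958444 lithium
21.958444 lithium × 4.675 = 102.6557257 natgas
Net change: 102.6557257 − 100 = 2.6557257 natgas

2.6557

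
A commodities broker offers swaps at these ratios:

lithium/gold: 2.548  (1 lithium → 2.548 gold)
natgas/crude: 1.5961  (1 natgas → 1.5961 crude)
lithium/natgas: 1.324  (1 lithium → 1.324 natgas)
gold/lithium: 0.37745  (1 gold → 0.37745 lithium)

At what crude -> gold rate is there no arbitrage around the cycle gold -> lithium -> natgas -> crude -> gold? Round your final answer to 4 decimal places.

1.2537

Known legs of the cycle: 0.37745 × 1.324 × 1.5961 = 0.79764107918
For no arbitrage the full-cycle product must be 1, so the missing rate is 1 / 0.79764107918 ≈ 1.253697.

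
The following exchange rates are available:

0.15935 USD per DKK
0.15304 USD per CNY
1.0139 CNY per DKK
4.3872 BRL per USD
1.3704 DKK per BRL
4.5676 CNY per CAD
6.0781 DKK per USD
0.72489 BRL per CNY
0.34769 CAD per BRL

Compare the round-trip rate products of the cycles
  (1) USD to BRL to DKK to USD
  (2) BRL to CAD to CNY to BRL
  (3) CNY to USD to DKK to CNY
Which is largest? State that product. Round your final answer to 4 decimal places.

(1) 4.3872 × 1.3704 × 0.15935 = 0.95805
(2) 0.34769 × 4.5676 × 0.72489 = 1.15120
(3) 0.15304 × 6.0781 × 1.0139 = 0.94312
Highest is cycle (2) at 1.1512 (>1, arbitrage).

1.1512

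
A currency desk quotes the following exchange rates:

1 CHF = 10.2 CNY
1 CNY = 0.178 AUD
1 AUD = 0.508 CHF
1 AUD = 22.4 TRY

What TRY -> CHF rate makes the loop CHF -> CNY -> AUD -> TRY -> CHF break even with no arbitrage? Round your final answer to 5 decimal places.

Known legs of the cycle: 10.2 × 0.178 × 22.4 = 40.66944
For no arbitrage the full-cycle product must be 1, so the missing rate is 1 / 40.66944 ≈ 0.0245885.

0.02459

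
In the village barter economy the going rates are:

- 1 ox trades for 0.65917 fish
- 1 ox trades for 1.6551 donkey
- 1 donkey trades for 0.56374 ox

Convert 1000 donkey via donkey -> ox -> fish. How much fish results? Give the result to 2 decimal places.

371.60

1000 donkey × 0.56374 = 563.74 ox
563.74 ox × 0.65917 = 371.6004958 fish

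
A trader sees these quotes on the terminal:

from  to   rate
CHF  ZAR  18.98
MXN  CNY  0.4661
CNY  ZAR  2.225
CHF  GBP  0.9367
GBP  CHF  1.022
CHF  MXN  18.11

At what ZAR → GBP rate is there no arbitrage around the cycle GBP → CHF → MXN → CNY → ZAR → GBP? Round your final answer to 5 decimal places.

Known legs of the cycle: 1.022 × 18.11 × 0.4661 × 2.225 = 19.19457340045
For no arbitrage the full-cycle product must be 1, so the missing rate is 1 / 19.19457340045 ≈ 0.0520981.

0.05210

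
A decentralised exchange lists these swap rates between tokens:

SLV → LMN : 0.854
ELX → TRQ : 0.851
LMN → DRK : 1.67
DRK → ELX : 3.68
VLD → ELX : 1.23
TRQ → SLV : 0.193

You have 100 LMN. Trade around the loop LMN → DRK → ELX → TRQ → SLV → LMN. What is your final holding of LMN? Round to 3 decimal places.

86.200

100 LMN × 1.67 = 167 DRK
167 DRK × 3.68 = 614.56 ELX
614.56 ELX × 0.851 = 522.99056 TRQ
522.99056 TRQ × 0.193 = 100.93717808 SLV
100.93717808 SLV × 0.854 = 86.20035008032 LMN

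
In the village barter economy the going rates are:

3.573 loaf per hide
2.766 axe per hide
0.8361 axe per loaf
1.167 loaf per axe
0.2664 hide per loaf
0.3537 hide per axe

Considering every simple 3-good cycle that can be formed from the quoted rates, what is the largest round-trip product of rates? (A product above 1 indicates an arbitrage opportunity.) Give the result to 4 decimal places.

loaf→axe→hide→loaf: 0.8361 × 0.3537 × 3.573 = 1.05664
loaf→hide→axe→loaf: 0.2664 × 2.766 × 1.167 = 0.85992
Maximum is loaf→axe→hide→loaf at 1.0566; arbitrage exists.

1.0566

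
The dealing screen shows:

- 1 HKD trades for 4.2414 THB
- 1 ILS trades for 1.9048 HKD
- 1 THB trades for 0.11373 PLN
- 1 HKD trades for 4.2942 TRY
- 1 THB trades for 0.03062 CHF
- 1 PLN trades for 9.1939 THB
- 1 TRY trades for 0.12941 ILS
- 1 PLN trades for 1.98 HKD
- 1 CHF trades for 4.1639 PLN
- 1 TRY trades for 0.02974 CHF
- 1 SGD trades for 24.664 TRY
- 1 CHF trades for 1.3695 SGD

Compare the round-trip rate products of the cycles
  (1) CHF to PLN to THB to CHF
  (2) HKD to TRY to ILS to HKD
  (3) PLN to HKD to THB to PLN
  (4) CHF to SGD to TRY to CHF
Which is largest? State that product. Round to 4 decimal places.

(1) 4.1639 × 9.1939 × 0.03062 = 1.17221
(2) 4.2942 × 0.12941 × 1.9048 = 1.05852
(3) 1.98 × 4.2414 × 0.11373 = 0.95510
(4) 1.3695 × 24.664 × 0.02974 = 1.00454
Highest is cycle (1) at 1.1722 (>1, arbitrage).

1.1722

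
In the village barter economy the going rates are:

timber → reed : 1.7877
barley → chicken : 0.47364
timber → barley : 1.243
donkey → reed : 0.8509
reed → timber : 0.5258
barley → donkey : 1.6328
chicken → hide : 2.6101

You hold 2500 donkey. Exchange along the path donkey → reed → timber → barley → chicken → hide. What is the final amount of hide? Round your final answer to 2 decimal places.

1718.76

2500 donkey × 0.8509 = 2127.25 reed
2127.25 reed × 0.5258 = 1118.50805 timber
1118.50805 timber × 1.243 = 1390.30550615 barley
1390.30550615 barley × 0.47364 = 658.504299932886 chicken
658.504299932886 chicken × 2.6101 = 1718.7620732548257486 hide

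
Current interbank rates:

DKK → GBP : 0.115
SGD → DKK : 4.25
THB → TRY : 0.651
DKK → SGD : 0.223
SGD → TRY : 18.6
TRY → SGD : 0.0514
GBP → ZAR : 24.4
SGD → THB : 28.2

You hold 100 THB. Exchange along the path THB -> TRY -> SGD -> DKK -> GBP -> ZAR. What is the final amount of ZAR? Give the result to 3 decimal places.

100 THB × 0.651 = 65.1 TRY
65.1 TRY × 0.0514 = 3.34614 SGD
3.34614 SGD × 4.25 = 14.221095 DKK
14.221095 DKK × 0.115 = 1.635425925 GBP
1.635425925 GBP × 24.4 = 39.90439257 ZAR

39.904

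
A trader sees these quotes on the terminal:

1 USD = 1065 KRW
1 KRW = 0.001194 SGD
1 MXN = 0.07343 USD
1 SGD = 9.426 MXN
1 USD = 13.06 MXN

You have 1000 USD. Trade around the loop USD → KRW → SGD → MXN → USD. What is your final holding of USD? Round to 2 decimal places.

1000 USD × 1065 = 1065000 KRW
1065000 KRW × 0.001194 = 1271.61 SGD
1271.61 SGD × 9.426 = 11986.19586 MXN
11986.19586 MXN × 0.07343 = 880.1463619998 USD

880.15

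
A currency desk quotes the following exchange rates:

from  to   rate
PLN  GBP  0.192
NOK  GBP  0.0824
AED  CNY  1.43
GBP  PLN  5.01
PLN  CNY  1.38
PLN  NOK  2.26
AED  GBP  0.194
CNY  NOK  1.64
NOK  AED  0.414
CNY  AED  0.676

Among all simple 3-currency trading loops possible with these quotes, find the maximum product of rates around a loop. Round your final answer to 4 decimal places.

NOK→AED→CNY→NOK: 0.414 × 1.43 × 1.64 = 0.97091
PLN→NOK→GBP→PLN: 2.26 × 0.0824 × 5.01 = 0.93298
Maximum is NOK→AED→CNY→NOK at 0.9709; no arbitrage — every cycle loses value.

0.9709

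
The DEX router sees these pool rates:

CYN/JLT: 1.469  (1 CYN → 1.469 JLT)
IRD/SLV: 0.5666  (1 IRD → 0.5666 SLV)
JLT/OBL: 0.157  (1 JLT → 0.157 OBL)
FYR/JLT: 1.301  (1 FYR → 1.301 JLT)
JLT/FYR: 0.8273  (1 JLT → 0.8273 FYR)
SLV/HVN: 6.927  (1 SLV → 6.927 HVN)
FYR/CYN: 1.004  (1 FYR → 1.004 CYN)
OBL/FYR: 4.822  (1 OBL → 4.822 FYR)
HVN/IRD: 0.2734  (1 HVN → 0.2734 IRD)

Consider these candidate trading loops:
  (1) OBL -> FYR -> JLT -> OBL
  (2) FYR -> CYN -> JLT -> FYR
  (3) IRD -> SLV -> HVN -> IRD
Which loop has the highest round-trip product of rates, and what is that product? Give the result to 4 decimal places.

(1) 4.822 × 1.301 × 0.157 = 0.98493
(2) 1.004 × 1.469 × 0.8273 = 1.22016
(3) 0.5666 × 6.927 × 0.2734 = 1.07305
Highest is cycle (2) at 1.2202 (>1, arbitrage).

1.2202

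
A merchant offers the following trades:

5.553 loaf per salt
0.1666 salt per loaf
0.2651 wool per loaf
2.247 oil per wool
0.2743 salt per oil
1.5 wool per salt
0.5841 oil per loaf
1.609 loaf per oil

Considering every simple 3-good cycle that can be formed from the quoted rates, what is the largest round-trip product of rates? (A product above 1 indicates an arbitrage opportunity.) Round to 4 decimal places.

0.9584

oil→loaf→wool→oil: 1.609 × 0.2651 × 2.247 = 0.95845
oil→salt→wool→oil: 0.2743 × 1.5 × 2.247 = 0.92453
oil→salt→loaf→oil: 0.2743 × 5.553 × 0.5841 = 0.88969
Maximum is oil→loaf→wool→oil at 0.9584; no arbitrage — every cycle loses value.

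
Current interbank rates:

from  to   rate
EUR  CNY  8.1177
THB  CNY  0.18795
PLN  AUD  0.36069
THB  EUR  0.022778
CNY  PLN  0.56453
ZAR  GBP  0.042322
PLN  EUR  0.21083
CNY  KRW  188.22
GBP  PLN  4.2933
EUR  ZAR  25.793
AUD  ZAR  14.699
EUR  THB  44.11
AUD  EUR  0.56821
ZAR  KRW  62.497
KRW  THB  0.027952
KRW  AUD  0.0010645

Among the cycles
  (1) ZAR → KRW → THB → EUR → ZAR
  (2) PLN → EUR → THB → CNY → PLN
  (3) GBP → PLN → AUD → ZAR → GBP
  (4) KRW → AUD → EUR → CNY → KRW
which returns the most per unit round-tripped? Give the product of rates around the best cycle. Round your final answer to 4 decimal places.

1.0263

(1) 62.497 × 0.027952 × 0.022778 × 25.793 = 1.02634
(2) 0.21083 × 44.11 × 0.18795 × 0.56453 = 0.98673
(3) 4.2933 × 0.36069 × 14.699 × 0.042322 = 0.96334
(4) 0.0010645 × 0.56821 × 8.1177 × 188.22 = 0.92417
Highest is cycle (1) at 1.0263 (>1, arbitrage).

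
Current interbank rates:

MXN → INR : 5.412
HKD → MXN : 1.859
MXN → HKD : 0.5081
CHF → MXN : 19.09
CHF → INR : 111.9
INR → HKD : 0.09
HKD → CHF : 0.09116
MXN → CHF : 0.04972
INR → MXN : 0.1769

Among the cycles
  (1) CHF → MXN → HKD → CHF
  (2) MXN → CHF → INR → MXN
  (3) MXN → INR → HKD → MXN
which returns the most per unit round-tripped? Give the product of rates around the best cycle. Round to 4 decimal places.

0.9842

(1) 19.09 × 0.5081 × 0.09116 = 0.88422
(2) 0.04972 × 111.9 × 0.1769 = 0.98421
(3) 5.412 × 0.09 × 1.859 = 0.90548
Highest is cycle (2) at 0.9842 (≤1, no arbitrage).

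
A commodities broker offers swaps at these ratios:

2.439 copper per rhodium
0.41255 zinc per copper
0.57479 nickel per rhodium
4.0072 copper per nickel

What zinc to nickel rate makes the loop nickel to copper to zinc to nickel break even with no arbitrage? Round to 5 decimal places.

0.60490

Known legs of the cycle: 4.0072 × 0.41255 = 1.65317036
For no arbitrage the full-cycle product must be 1, so the missing rate is 1 / 1.65317036 ≈ 0.6048983.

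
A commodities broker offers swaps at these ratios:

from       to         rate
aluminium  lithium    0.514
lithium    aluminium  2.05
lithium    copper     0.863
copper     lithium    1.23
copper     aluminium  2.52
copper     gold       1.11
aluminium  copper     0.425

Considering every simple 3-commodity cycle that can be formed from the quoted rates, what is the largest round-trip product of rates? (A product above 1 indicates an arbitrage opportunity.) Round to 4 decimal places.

1.1178

copper→aluminium→lithium→copper: 2.52 × 0.514 × 0.863 = 1.11783
copper→lithium→aluminium→copper: 1.23 × 2.05 × 0.425 = 1.07164
Maximum is copper→aluminium→lithium→copper at 1.1178; arbitrage exists.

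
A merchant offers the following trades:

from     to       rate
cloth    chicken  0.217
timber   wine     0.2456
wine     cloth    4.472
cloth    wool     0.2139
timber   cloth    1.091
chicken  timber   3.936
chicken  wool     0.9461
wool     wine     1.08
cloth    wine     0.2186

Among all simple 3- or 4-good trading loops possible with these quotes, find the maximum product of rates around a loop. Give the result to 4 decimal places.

wool→wine→cloth→wool: 1.08 × 4.472 × 0.2139 = 1.03309
chicken→wool→wine→cloth→chicken: 0.9461 × 1.08 × 4.472 × 0.217 = 0.99157
timber→wine→cloth→chicken→timber: 0.2456 × 4.472 × 0.217 × 3.936 = 0.93809
timber→cloth→chicken→timber: 1.091 × 0.217 × 3.936 = 0.93184
Maximum is wool→wine→cloth→wool at 1.0331; arbitrage exists.

1.0331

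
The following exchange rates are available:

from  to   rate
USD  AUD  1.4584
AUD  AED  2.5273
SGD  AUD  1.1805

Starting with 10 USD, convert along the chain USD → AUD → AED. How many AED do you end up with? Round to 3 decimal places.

36.858

10 USD × 1.4584 = 14.584 AUD
14.584 AUD × 2.5273 = 36.8581432 AED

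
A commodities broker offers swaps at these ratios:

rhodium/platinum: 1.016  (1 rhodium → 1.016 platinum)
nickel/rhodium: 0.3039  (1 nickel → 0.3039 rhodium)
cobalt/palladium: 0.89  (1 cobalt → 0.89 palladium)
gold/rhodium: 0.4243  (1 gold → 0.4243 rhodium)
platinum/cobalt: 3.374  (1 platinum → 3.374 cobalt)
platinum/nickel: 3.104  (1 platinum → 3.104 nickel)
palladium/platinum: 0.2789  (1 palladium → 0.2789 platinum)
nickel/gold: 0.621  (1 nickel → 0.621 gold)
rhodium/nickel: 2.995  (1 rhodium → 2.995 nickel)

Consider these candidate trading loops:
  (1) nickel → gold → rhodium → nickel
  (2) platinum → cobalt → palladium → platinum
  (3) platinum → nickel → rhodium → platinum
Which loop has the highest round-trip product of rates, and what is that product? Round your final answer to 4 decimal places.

(1) 0.621 × 0.4243 × 2.995 = 0.78915
(2) 3.374 × 0.89 × 0.2789 = 0.83750
(3) 3.104 × 0.3039 × 1.016 = 0.95840
Highest is cycle (3) at 0.9584 (≤1, no arbitrage).

0.9584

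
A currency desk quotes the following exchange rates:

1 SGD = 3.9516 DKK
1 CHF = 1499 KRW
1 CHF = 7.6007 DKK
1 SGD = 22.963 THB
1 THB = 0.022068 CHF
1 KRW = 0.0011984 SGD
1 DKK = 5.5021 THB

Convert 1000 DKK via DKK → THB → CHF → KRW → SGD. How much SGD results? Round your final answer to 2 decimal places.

1000 DKK × 5.5021 = 5502.1 THB
5502.1 THB × 0.022068 = 121.4203428 CHF
121.4203428 CHF × 1499 = 182009.0938572 KRW
182009.0938572 KRW × 0.0011984 = 218.11969807846848 SGD

218.12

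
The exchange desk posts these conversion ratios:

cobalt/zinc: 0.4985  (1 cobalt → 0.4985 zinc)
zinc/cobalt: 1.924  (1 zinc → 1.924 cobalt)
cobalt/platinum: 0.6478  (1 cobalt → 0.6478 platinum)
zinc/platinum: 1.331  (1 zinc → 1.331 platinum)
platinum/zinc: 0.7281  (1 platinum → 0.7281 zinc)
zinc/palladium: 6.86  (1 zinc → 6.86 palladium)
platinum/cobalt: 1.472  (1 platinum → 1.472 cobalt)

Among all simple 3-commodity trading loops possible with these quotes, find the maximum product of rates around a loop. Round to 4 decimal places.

platinum→cobalt→zinc→platinum: 1.472 × 0.4985 × 1.331 = 0.97668
platinum→zinc→cobalt→platinum: 0.7281 × 1.924 × 0.6478 = 0.90748
Maximum is platinum→cobalt→zinc→platinum at 0.9767; no arbitrage — every cycle loses value.

0.9767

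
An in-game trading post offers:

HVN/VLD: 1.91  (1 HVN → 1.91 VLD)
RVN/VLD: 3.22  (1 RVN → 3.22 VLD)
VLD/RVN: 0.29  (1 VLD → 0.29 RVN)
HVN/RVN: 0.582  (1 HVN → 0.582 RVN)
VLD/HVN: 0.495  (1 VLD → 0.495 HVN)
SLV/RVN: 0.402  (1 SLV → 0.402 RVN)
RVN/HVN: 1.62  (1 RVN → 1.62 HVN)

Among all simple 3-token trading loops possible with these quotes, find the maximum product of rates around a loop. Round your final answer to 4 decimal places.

0.9276

HVN→RVN→VLD→HVN: 0.582 × 3.22 × 0.495 = 0.92765
HVN→VLD→RVN→HVN: 1.91 × 0.29 × 1.62 = 0.89732
Maximum is HVN→RVN→VLD→HVN at 0.9276; no arbitrage — every cycle loses value.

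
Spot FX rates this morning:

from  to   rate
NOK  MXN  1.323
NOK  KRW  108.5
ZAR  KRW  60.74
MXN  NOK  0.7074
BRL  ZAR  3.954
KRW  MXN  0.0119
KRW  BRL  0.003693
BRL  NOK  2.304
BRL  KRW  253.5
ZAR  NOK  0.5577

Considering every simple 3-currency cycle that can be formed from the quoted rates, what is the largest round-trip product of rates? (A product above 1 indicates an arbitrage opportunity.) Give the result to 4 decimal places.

NOK→KRW→BRL→NOK: 108.5 × 0.003693 × 2.304 = 0.92319
NOK→KRW→MXN→NOK: 108.5 × 0.0119 × 0.7074 = 0.91336
ZAR→KRW→BRL→ZAR: 60.74 × 0.003693 × 3.954 = 0.88693
Maximum is NOK→KRW→BRL→NOK at 0.9232; no arbitrage — every cycle loses value.

0.9232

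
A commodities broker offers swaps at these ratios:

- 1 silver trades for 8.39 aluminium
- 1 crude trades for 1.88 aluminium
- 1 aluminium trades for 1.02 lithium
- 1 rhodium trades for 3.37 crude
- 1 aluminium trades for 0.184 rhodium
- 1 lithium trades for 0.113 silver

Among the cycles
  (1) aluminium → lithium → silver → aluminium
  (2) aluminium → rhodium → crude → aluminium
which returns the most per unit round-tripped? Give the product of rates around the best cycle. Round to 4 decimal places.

(1) 1.02 × 0.113 × 8.39 = 0.96703
(2) 0.184 × 3.37 × 1.88 = 1.16575
Highest is cycle (2) at 1.1658 (>1, arbitrage).

1.1658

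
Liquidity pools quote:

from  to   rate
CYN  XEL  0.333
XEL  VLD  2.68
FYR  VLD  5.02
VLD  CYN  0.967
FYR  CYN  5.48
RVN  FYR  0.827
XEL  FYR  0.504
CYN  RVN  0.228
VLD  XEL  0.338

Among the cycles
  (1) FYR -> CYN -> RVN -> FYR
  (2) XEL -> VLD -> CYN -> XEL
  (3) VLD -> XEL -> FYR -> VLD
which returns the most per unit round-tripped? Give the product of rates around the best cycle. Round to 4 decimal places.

1.0333

(1) 5.48 × 0.228 × 0.827 = 1.03329
(2) 2.68 × 0.967 × 0.333 = 0.86299
(3) 0.338 × 0.504 × 5.02 = 0.85517
Highest is cycle (1) at 1.0333 (>1, arbitrage).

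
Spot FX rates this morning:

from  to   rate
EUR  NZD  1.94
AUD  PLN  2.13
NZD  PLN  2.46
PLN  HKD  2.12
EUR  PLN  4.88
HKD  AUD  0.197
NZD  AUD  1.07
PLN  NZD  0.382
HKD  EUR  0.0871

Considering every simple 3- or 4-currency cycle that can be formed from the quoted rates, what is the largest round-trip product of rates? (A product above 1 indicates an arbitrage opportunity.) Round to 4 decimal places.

0.9011

EUR→PLN→HKD→EUR: 4.88 × 2.12 × 0.0871 = 0.90110
PLN→HKD→AUD→PLN: 2.12 × 0.197 × 2.13 = 0.88957
EUR→NZD→PLN→HKD→EUR: 1.94 × 2.46 × 2.12 × 0.0871 = 0.88123
PLN→NZD→AUD→PLN: 0.382 × 1.07 × 2.13 = 0.87062
Maximum is EUR→PLN→HKD→EUR at 0.9011; no arbitrage — every cycle loses value.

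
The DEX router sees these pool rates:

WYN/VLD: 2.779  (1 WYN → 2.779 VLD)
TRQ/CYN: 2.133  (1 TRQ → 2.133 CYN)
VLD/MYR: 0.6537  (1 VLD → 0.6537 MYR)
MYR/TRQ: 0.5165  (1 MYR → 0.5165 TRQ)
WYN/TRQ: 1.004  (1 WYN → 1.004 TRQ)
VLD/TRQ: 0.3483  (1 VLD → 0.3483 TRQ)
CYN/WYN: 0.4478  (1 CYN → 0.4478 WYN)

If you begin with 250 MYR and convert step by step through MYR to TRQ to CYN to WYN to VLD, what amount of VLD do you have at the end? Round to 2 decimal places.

250 MYR × 0.5165 = 129.125 TRQ
129.125 TRQ × 2.133 = 275.423625 CYN
275.423625 CYN × 0.4478 = 123.334699275 WYN
123.334699275 WYN × 2.779 = 342.747129285225 VLD

342.75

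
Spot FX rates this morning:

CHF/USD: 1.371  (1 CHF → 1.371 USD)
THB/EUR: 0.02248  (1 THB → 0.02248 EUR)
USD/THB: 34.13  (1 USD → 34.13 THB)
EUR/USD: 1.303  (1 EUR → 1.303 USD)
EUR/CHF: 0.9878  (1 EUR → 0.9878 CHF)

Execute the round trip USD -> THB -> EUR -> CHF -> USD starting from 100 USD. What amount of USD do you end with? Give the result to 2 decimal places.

100 USD × 34.13 = 3413 THB
3413 THB × 0.02248 = 76.72424 EUR
76.72424 EUR × 0.9878 = 75.788204272 CHF
75.788204272 CHF × 1.371 = 103.905628056912 USD

103.91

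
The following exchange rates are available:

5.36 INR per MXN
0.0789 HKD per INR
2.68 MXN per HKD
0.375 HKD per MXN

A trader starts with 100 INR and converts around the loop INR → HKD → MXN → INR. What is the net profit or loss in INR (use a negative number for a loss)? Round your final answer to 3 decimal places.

100 INR × 0.0789 = 7.89 HKD
7.89 HKD × 2.68 = 21.1452 MXN
21.1452 MXN × 5.36 = 113.338272 INR
Net change: 113.338272 − 100 = 13.338272 INR

13.338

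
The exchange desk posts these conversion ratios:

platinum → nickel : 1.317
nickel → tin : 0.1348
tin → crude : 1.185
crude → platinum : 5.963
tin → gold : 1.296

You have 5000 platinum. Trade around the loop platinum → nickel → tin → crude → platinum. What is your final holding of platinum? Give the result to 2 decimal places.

5000 platinum × 1.317 = 6585 nickel
6585 nickel × 0.1348 = 887.658 tin
887.658 tin × 1.185 = 1051.87473 crude
1051.87473 crude × 5.963 = 6272.32901499 platinum

6272.33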